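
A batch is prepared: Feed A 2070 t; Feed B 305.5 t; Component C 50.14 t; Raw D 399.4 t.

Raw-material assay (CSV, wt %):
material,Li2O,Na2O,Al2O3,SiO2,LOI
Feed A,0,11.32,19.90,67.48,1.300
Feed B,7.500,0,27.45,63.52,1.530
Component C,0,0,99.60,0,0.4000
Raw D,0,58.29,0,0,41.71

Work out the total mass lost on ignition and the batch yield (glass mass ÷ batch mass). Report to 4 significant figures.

In-progress results are printed rounded off to 4 significant digits in the working; every computation carries full precision at every stage. Each reported result undergoes a single rounding — the derived quantities (ignition loss, glass mass, totals, yield, four oxide percentages) are re-derived at full float precision from the weighed amounts for 2627 t of glass, as given in question or answer.
Loss on ignition, line by line:
  Feed A: 2070 × 0.01300 = 26.91 t
  Feed B: 305.5 × 0.01530 = 4.674 t
  Component C: 50.14 × 0.004000 = 0.2006 t
  Raw D: 399.4 × 0.4171 = 166.6 t
Total LOI = 198.4 t
Glass = batch − LOI = 2825 − 198.4 = 2627 t

LOI loss = 198.4 t; glass = 2627 t; yield = 92.98%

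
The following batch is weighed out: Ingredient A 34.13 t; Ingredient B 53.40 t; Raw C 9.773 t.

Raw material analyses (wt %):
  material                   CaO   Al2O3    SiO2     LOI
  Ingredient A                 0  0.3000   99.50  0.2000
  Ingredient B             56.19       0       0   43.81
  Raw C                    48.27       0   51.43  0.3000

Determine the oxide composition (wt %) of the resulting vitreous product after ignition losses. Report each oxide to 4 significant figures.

All internal work maintains full float precision end to end; rounding to four significant figures extends to each in-between result as shown — a single rounding produces every reported number; derived quantities, including net glass mass, the yield, the totals, three oxide percentages, ignition loss, are rebuilt starting from the weights per 73.81 t of glass at full precision, as given in either problem or answer.
Per-oxide mass from batch:
  CaO: 53.40·0.5619 + 9.773·0.4827 = 34.72 t
  Al2O3: 34.13·0.003000 = 0.1024 t
  SiO2: 34.13·0.9950 + 9.773·0.5143 = 38.99 t
LOI: 34.13·0.002000 + 53.40·0.4381 + 9.773·0.003000 = 23.49 t
Glass = total batch minus LOI = 97.30 − 23.49 = 73.81 t (consistent with Σ oxide mass)
percent by weight: oxide/glass ×100

Glass mass = 73.81 t (batch 97.30 − LOI 23.49).
Composition: CaO 47.04%, Al2O3 0.1387%, SiO2 52.82%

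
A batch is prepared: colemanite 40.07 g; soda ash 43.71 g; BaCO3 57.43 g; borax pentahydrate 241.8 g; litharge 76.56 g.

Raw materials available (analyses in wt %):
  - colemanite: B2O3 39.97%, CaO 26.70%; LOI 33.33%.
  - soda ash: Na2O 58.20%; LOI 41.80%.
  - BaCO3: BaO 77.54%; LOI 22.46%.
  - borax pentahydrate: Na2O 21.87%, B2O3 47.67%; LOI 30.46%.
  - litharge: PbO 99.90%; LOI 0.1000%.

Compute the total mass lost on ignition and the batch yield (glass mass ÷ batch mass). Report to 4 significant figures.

Rounding to 4 significant figures extends to every intermediate as displayed — each numeric step keeps full float precision through every step; exactly one rounding lands on every reported number — all derived quantities (glass mass, the five compositions, LOI, the yield, totals) are re-derived using the weight values for 341.3 g of glass in full precision as they appear in problem or answer.
Ignition loss by material:
  colemanite: 40.07 × 0.3333 = 13.36 g
  soda ash: 43.71 × 0.4180 = 18.27 g
  BaCO3: 57.43 × 0.2246 = 12.90 g
  borax pentahydrate: 241.8 × 0.3046 = 73.65 g
  litharge: 76.56 × 0.001000 = 0.07656 g
Total LOI = 118.3 g
Glass = batch − LOI = 459.6 − 118.3 = 341.3 g

LOI loss = 118.3 g; glass = 341.3 g; yield = 74.27%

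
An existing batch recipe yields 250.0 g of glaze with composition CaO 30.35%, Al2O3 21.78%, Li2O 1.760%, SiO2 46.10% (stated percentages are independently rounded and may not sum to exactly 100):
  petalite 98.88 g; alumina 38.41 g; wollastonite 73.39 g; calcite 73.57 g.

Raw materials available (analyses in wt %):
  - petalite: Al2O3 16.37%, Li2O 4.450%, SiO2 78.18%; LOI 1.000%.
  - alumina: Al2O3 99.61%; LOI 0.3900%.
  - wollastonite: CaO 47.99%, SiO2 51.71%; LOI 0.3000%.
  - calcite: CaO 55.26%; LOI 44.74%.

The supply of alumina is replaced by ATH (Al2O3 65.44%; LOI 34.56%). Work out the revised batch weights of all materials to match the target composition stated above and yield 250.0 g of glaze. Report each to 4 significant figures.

Revised batch per 250.0 g glaze:
  petalite: 98.88 g
  ATH: 58.47 g
  wollastonite: 73.39 g
  calcite: 73.57 g
Total batch = 304.3 g; LOI loss = 54.33 g

The working math holds full float precision in every operation — intermediates are displayed, with 4-significant-digit rounding, between the steps. A single rounding completes each reported figure — the derived quantities (four oxide percentages, the totals, ignition loss, glass mass, the yield) are computed in exact precision from the batch weights at 250.0 g of glass as written in the problem or the answer.
Oxide mass targets, per 250.0 g glaze:
  CaO: 30.35% × 250.0 = 75.88 g
  Al2O3: 21.78% × 250.0 = 54.45 g
  Li2O: 1.760% × 250.0 = 4.400 g
  SiO2: 46.10% × 250.0 = 115.2 g
Per-oxide balance check from the weights as reported, against the basis in use (sum by sum, the targets are met modulo rounding of the values):
  CaO: 73.39·0.4799 + 73.57·0.5526 = 75.87 g (target 75.88 g)
  Al2O3: 98.88·0.1637 + 58.47·0.6544 = 54.45 g (target 54.45 g)
  Li2O: 98.88·0.04450 = 4.400 g (target 4.400 g)
  SiO2: 98.88·0.7818 + 73.39·0.5171 = 115.3 g (target 115.2 g)
Glass mass check: net batch after ignition = 250.0 g (the targets, summed, come to 250.0 g; with the basis standing at 250.0 g — differing by rounding only).
Whole-batch sum: Σ batch = 304.3 g; LOI removed, Σ of batch·LOI: 54.33 g; as yield: glass ÷ batch → 82.15%.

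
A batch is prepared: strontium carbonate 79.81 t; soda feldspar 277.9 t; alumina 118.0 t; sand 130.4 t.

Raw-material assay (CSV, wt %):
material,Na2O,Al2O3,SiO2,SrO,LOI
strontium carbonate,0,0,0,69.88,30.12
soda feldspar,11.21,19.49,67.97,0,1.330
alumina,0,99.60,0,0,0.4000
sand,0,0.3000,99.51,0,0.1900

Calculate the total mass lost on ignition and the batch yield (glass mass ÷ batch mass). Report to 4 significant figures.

Working values are shown, with 4-significant-figure rounding, between the steps. Every computation keeps full precision at every stage; every reported value is rounded once only; the derived quantities (glass mass, the yield, totals, ignition loss, four oxide percentages) are recomputed in full float precision from the batch weights per 577.7 t of glass, precisely as stated by problem or answer.
LOI of each material in turn:
  strontium carbonate: 79.81 × 0.3012 = 24.04 t
  soda feldspar: 277.9 × 0.01330 = 3.696 t
  alumina: 118.0 × 0.004000 = 0.4720 t
  sand: 130.4 × 0.001900 = 0.2478 t
Total LOI = 28.45 t
Glass = batch − LOI = 606.1 − 28.45 = 577.7 t

LOI loss = 28.45 t; glass = 577.7 t; yield = 95.31%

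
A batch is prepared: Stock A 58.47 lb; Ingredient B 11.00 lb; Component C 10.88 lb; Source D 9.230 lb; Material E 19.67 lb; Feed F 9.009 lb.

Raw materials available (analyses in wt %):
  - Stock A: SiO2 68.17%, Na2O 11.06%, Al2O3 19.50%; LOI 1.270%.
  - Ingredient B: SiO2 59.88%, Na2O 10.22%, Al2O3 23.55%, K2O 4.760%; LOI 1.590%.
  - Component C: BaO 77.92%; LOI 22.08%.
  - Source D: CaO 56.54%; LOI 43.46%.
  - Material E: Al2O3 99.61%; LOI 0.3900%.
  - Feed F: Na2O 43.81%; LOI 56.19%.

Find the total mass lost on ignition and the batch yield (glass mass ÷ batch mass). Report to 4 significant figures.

LOI loss = 12.47 lb; glass = 105.8 lb; yield = 89.46%

Mid-chain values are displayed (rounded to 4 significant digits) on the page. Full float precision is kept all the way through. A single rounding completes each reported figure; derived quantities (LOI, yield, the totals, the six compositions, net glass mass) are computed at full float precision from the weighed amounts for 105.8 lb of glass exactly as shown in question or answer.
Each material's LOI contribution:
  Stock A: 58.47 × 0.01270 = 0.7426 lb
  Ingredient B: 11.00 × 0.01590 = 0.1749 lb
  Component C: 10.88 × 0.2208 = 2.402 lb
  Source D: 9.230 × 0.4346 = 4.011 lb
  Material E: 19.67 × 0.003900 = 0.07671 lb
  Feed F: 9.009 × 0.5619 = 5.062 lb
Total LOI = 12.47 lb
Glass = batch − LOI = 118.3 − 12.47 = 105.8 lb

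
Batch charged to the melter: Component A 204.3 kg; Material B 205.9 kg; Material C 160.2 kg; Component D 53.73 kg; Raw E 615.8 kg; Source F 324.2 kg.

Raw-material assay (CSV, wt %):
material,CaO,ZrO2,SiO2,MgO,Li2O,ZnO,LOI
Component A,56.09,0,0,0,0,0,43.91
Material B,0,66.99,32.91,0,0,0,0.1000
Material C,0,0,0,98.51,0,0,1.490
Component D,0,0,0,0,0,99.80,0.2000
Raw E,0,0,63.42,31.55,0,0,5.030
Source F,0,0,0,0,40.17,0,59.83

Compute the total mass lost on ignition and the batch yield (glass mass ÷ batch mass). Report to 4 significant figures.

All internal work carries full precision at all times — in-progress results are printed (rounded to four significant digits) as written; each reported number is rounded just once — all derived quantities (glass mass, the totals, the yield, the six compositions, LOI) are carried in full precision using the weight values on 1247 kg of glass, as quoted within either problem or answer.
Per-material ignition loss:
  Component A: 204.3 × 0.4391 = 89.71 kg
  Material B: 205.9 × 0.001000 = 0.2059 kg
  Material C: 160.2 × 0.01490 = 2.387 kg
  Component D: 53.73 × 0.002000 = 0.1075 kg
  Raw E: 615.8 × 0.05030 = 30.97 kg
  Source F: 324.2 × 0.5983 = 194.0 kg
Total LOI = 317.4 kg
Glass = batch − LOI = 1564 − 317.4 = 1247 kg

LOI loss = 317.4 kg; glass = 1247 kg; yield = 79.71%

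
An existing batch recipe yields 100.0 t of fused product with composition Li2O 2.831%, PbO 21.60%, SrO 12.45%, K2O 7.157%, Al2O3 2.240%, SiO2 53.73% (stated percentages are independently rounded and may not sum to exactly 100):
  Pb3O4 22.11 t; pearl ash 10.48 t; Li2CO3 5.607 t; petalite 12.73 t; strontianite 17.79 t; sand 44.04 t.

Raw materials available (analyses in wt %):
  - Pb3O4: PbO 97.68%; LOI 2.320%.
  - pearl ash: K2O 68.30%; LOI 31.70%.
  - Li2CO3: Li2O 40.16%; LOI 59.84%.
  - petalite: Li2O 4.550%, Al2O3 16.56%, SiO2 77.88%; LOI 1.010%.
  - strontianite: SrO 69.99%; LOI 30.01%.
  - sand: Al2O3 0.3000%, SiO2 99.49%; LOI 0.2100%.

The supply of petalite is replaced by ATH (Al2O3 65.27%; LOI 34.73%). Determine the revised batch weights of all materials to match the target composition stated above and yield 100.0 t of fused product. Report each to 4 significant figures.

Values along the way are shown rounded off to 4 significant digits at each printed step — every computation carries exact precision at all times. Every reported result receives exactly one rounding; all derived quantities are carried starting from the weights at 100.0 t of glass in full float precision (the six compositions, yield, totals, net glass mass, ignition loss) as they appear in the question or the answer.
Target oxide masses per 100.0 t fused product:
  Li2O: 2.831% × 100.0 = 2.831 t
  PbO: 21.60% × 100.0 = 21.60 t
  SrO: 12.45% × 100.0 = 12.45 t
  K2O: 7.157% × 100.0 = 7.157 t
  Al2O3: 2.240% × 100.0 = 2.240 t
  SiO2: 53.73% × 100.0 = 53.73 t
Mass-balance tally per oxide from the weights as reported, against the basis in use (sum by sum, the targets are met modulo rounding of the values):
  Li2O: 7.049·0.4016 = 2.831 t (target 2.831 t)
  PbO: 22.11·0.9768 = 21.60 t (target 21.60 t)
  SrO: 17.79·0.6999 = 12.45 t (target 12.45 t)
  K2O: 10.48·0.6830 = 7.158 t (target 7.157 t)
  Al2O3: 3.184·0.6527 + 54.01·0.003000 = 2.240 t (target 2.240 t)
  SiO2: 54.01·0.9949 = 53.73 t (target 53.73 t)
Glass-mass closure: total batch − LOI = 100.0 t (the Σ of target masses is 100.0 t; versus the stated basis of 100.0 t — deltas are rounding alone).
Batch total: Σ batch = 114.6 t; loss to ignition Σ batch·LOI = 14.61 t; as yield: glass ÷ batch → 87.25%.

Revised batch per 100.0 t fused product:
  Pb3O4: 22.11 t
  pearl ash: 10.48 t
  Li2CO3: 7.049 t
  ATH: 3.184 t
  strontianite: 17.79 t
  sand: 54.01 t
Total batch = 114.6 t; LOI loss = 14.61 t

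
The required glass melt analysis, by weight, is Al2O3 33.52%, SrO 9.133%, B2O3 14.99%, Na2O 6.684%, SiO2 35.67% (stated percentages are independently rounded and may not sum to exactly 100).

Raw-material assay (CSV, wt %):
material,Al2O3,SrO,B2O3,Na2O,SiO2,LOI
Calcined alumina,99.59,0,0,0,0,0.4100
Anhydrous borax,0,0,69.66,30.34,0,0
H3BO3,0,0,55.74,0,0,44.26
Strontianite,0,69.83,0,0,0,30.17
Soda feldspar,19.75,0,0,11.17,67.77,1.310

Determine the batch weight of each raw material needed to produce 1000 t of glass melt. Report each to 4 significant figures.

Batch per 1000 t glass melt:
  Calcined alumina: 232.2 t
  Anhydrous borax: 26.53 t
  H3BO3: 235.8 t
  Strontianite: 130.8 t
  Soda feldspar: 526.3 t
Total batch = 1152 t; LOI loss = 151.7 t; yield = 86.83%

Each numeric step keeps exact precision in all steps — intermediates are displayed rounded to 4 significant figures alongside each step — a single rounding produces each reported result; derived quantities are recomputed at full precision (the five compositions, the yield, LOI, totals, glass mass) using the weight values per 1000 t of glass precisely as stated by the question or the answer.
Target masses of each oxide per 1000 t glass melt:
  Al2O3: 33.52% × 1000 = 335.2 t
  SrO: 9.133% × 1000 = 91.33 t
  B2O3: 14.99% × 1000 = 149.9 t
  Na2O: 6.684% × 1000 = 66.84 t
  SiO2: 35.67% × 1000 = 356.7 t
Oxide-by-oxide audit with the batch weights as given, per the basis as stated (oxide sums agree with the targets up to rounding of the answer):
  Al2O3: 232.2·0.9959 + 526.3·0.1975 = 335.2 t (target 335.2 t)
  SrO: 130.8·0.6983 = 91.34 t (target 91.33 t)
  B2O3: 26.53·0.6966 + 235.8·0.5574 = 149.9 t (target 149.9 t)
  Na2O: 26.53·0.3034 + 526.3·0.1117 = 66.84 t (target 66.84 t)
  SiO2: 526.3·0.6777 = 356.7 t (target 356.7 t)
Auditing the glass mass value: total batch − LOI = 1000 t (oxide target masses add up to 1000 t; versus the stated basis of 1000 t — deltas are rounding alone).
Batch grand total — Σ batch = 1152 t; LOI loss = Σ batch·LOI = 151.7 t; glass ÷ batch gives a yield of 86.83%.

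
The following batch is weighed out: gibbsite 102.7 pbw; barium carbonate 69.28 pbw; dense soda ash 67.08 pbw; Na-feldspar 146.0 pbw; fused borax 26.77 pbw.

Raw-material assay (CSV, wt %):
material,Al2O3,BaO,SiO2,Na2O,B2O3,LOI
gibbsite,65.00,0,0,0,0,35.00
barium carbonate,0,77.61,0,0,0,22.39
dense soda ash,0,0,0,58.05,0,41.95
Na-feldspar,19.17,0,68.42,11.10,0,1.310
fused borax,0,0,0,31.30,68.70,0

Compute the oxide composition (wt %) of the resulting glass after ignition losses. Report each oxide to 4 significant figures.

Glass mass = 330.3 pbw (batch 411.8 − LOI 81.51).
Composition: Al2O3 28.68%, BaO 16.28%, SiO2 30.24%, Na2O 19.23%, B2O3 5.568%

Each numeric step maintains full precision from start to finish. Working values are printed, with 4-significant-figure rounding, at each printed step; exactly one rounding lands on every reported value; derived quantities are computed using the weight values on 330.3 pbw of glass at exact precision (totals, net glass mass, the yield, LOI, five oxide percentages) as set out in question or answer.
Delivered oxide masses:
  Al2O3: 102.7·0.6500 + 146.0·0.1917 = 94.74 pbw
  BaO: 69.28·0.7761 = 53.77 pbw
  SiO2: 146.0·0.6842 = 99.89 pbw
  Na2O: 67.08·0.5805 + 146.0·0.1110 + 26.77·0.3130 = 63.52 pbw
  B2O3: 26.77·0.6870 = 18.39 pbw
LOI: 102.7·0.3500 + 69.28·0.2239 + 67.08·0.4195 + 146.0·0.01310 = 81.51 pbw
Net of LOI, the glass mass = 411.8 − 81.51 = 330.3 pbw (equal to the oxide-mass sum)
each wt % is 100 × oxide ÷ glass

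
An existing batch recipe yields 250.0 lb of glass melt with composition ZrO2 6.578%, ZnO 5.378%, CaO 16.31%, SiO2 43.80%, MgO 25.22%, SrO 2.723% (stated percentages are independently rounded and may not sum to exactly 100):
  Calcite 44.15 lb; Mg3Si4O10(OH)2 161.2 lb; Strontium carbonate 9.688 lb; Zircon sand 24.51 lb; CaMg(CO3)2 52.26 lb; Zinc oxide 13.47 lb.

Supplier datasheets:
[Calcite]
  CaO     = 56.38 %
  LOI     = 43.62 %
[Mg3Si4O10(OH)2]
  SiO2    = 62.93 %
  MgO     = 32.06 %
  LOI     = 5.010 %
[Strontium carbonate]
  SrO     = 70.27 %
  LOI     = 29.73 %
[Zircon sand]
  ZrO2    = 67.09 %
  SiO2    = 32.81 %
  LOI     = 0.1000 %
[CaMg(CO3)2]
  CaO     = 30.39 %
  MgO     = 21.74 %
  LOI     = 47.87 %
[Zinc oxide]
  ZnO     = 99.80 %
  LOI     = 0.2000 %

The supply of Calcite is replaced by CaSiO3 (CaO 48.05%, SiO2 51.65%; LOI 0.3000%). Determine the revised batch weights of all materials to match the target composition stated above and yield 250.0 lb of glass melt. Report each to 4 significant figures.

Revised batch per 250.0 lb glass melt:
  CaSiO3: 29.34 lb
  Mg3Si4O10(OH)2: 137.1 lb
  Strontium carbonate: 9.688 lb
  Zircon sand: 24.51 lb
  CaMg(CO3)2: 87.78 lb
  Zinc oxide: 13.47 lb
Total batch = 301.9 lb; LOI loss = 51.91 lb

The working math runs at full precision in every operation. Working values appear (rounded to four significant figures) in the printout — each reported result takes exactly one rounding. Derived quantities are carried at full precision (glass mass, ignition loss, yield, six oxide percentages, the totals) starting from the weights per 250.0 lb of glass, as quoted within the question or the answer.
Per-oxide target masses for 250.0 lb glass melt:
  ZrO2: 6.578% × 250.0 = 16.44 lb
  ZnO: 5.378% × 250.0 = 13.44 lb
  CaO: 16.31% × 250.0 = 40.78 lb
  SiO2: 43.80% × 250.0 = 109.5 lb
  MgO: 25.22% × 250.0 = 63.05 lb
  SrO: 2.723% × 250.0 = 6.808 lb
A balance pass over the oxides, on the weights just shown, against the basis in use (sum by sum, the targets are met within answer rounding):
  ZrO2: 24.51·0.6709 = 16.44 lb (target 16.44 lb)
  ZnO: 13.47·0.9980 = 13.44 lb (target 13.44 lb)
  CaO: 29.34·0.4805 + 87.78·0.3039 = 40.77 lb (target 40.78 lb)
  SiO2: 29.34·0.5165 + 137.1·0.6293 + 24.51·0.3281 = 109.5 lb (target 109.5 lb)
  MgO: 137.1·0.3206 + 87.78·0.2174 = 63.04 lb (target 63.05 lb)
  SrO: 9.688·0.7027 = 6.808 lb (target 6.808 lb)
Glass-mass bookkeeping: whole batch net of LOI = 250.0 lb (targets for the oxides total 250.0 lb; with the basis standing at 250.0 lb — deltas are rounding alone).
Adding the batch up: Σ batch = 301.9 lb; loss to ignition Σ batch·LOI = 51.91 lb; yield = glass ÷ total batch = 82.81%.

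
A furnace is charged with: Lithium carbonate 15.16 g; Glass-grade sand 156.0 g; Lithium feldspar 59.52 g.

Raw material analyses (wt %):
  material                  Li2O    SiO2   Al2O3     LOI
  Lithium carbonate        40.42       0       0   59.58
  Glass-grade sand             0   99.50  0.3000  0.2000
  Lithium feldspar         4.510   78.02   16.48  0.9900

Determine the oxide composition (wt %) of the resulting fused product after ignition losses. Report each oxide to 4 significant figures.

Every computation carries exact precision in every operation — intermediates are printed rounded to 4 significant digits between the steps. Each reported result takes just one rounding; the derived quantities (three oxide percentages, yield, ignition loss, the totals, glass mass) are carried starting from the weights per 220.7 g of glass in exact precision as set out in problem or answer.
What the batch supplies per oxide:
  Li2O: 15.16·0.4042 + 59.52·0.04510 = 8.812 g
  SiO2: 156.0·0.9950 + 59.52·0.7802 = 201.7 g
  Al2O3: 156.0·0.003000 + 59.52·0.1648 = 10.28 g
LOI: 15.16·0.5958 + 156.0·0.002000 + 59.52·0.009900 = 9.934 g
The glass mass, total less LOI, = 230.7 − 9.934 = 220.7 g (= the summed oxide contributions)
each wt % is 100 × oxide ÷ glass

Glass mass = 220.7 g (batch 230.7 − LOI 9.934).
Composition: Li2O 3.992%, SiO2 91.35%, Al2O3 4.656%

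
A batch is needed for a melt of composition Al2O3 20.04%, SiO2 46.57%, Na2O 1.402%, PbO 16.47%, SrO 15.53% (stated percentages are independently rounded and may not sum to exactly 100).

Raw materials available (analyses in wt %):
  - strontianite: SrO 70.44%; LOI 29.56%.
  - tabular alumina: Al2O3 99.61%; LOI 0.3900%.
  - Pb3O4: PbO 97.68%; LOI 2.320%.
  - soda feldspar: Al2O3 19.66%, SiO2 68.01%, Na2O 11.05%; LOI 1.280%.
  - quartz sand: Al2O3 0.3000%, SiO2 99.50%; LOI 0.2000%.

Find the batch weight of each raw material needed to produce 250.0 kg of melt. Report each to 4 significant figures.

All internal work maintains exact precision at all times; values along the way appear (rounded to 4 significant figures) across the worked steps. Every reported result undergoes a single rounding. The derived quantities are carried in exact precision (glass mass, yield, ignition loss, the five compositions, the totals) from the batch weights on 250.0 kg of glass, as given in problem or answer.
Per-oxide target masses for 250.0 kg melt:
  Al2O3: 20.04% × 250.0 = 50.10 kg
  SiO2: 46.57% × 250.0 = 116.4 kg
  Na2O: 1.402% × 250.0 = 3.505 kg
  PbO: 16.47% × 250.0 = 41.18 kg
  SrO: 15.53% × 250.0 = 38.83 kg
Checking each oxide sum applying the batch weights above, per the basis as stated (every target is met by its sum within answer rounding):
  Al2O3: 43.75·0.9961 + 31.72·0.1966 + 95.33·0.003000 = 50.10 kg (target 50.10 kg)
  SiO2: 31.72·0.6801 + 95.33·0.9950 = 116.4 kg (target 116.4 kg)
  Na2O: 31.72·0.1105 = 3.505 kg (target 3.505 kg)
  PbO: 42.15·0.9768 = 41.17 kg (target 41.18 kg)
  SrO: 55.12·0.7044 = 38.83 kg (target 38.83 kg)
The glass-mass cross-check: total batch − LOI = 250.0 kg (oxide target masses add up to 250.0 kg; versus the stated basis of 250.0 kg — differing by rounding only).
Total batch = Σ batch = 268.1 kg; the LOI term Σ batch·LOI equals 18.04 kg; glass ÷ batch gives a yield of 93.27%.

Batch per 250.0 kg melt:
  strontianite: 55.12 kg
  tabular alumina: 43.75 kg
  Pb3O4: 42.15 kg
  soda feldspar: 31.72 kg
  quartz sand: 95.33 kg
Total batch = 268.1 kg; LOI loss = 18.04 kg; yield = 93.27%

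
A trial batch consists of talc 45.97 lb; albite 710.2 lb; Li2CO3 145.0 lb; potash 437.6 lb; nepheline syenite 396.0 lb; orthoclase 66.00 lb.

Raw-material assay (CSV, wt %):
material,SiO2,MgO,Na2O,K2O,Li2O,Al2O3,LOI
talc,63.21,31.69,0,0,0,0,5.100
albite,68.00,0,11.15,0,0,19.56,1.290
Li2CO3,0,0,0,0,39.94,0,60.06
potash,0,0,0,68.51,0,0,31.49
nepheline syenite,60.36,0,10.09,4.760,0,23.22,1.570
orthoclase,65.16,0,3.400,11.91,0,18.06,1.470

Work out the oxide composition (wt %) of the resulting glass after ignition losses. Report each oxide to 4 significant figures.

All arithmetic carries exact precision from start to finish — the intermediate values are rounded to four significant digits when displayed. Every reported result sees exactly one rounding — the derived quantities (net glass mass, ignition loss, the six compositions, the yield, totals) are re-derived from the weighed amounts on 1557 lb of glass at full precision as written in the problem or answer text.
Delivered oxide masses:
  SiO2: 45.97·0.6321 + 710.2·0.6800 + 396.0·0.6036 + 66.00·0.6516 = 794.0 lb
  MgO: 45.97·0.3169 = 14.57 lb
  Na2O: 710.2·0.1115 + 396.0·0.1009 + 66.00·0.03400 = 121.4 lb
  K2O: 437.6·0.6851 + 396.0·0.04760 + 66.00·0.1191 = 326.5 lb
  Li2O: 145.0·0.3994 = 57.91 lb
  Al2O3: 710.2·0.1956 + 396.0·0.2322 + 66.00·0.1806 = 242.8 lb
LOI: 45.97·0.05100 + 710.2·0.01290 + 145.0·0.6006 + 437.6·0.3149 + 396.0·0.01570 + 66.00·0.01470 = 243.6 lb
Net of LOI, the glass mass = 1801 − 243.6 = 1557 lb (= Σ oxide masses)
percent share: oxide ÷ glass, ×100

Glass mass = 1557 lb (batch 1801 − LOI 243.6).
Composition: SiO2 50.99%, MgO 0.9355%, Na2O 7.795%, K2O 20.97%, Li2O 3.719%, Al2O3 15.59%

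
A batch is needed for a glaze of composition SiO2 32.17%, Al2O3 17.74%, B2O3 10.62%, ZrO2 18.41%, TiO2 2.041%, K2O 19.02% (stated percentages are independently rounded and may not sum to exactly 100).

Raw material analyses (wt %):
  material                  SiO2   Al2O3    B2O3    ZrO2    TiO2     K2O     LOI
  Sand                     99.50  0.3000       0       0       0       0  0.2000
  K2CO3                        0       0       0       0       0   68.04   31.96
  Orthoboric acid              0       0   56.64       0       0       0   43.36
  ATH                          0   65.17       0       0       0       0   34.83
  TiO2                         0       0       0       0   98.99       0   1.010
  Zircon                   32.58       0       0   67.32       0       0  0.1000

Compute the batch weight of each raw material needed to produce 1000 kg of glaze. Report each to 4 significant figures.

Batch per 1000 kg glaze:
  Sand: 233.8 kg
  K2CO3: 279.5 kg
  Orthoboric acid: 187.5 kg
  ATH: 271.1 kg
  TiO2: 20.62 kg
  Zircon: 273.5 kg
Total batch = 1266 kg; LOI loss = 266.0 kg; yield = 78.99%

In-progress results appear, rounded to 4 significant digits, in the printout; all internal work runs at full float precision at each step — each reported value receives exactly one rounding. All derived quantities are recomputed in full precision (the totals, the six compositions, ignition loss, glass mass, yield) using the weight values at 1000 kg of glass as set out in question or answer.
Oxide mass targets, per 1000 kg glaze:
  SiO2: 32.17% × 1000 = 321.7 kg
  Al2O3: 17.74% × 1000 = 177.4 kg
  B2O3: 10.62% × 1000 = 106.2 kg
  ZrO2: 18.41% × 1000 = 184.1 kg
  TiO2: 2.041% × 1000 = 20.41 kg
  K2O: 19.02% × 1000 = 190.2 kg
Per-oxide balance check applying the batch weights above, for the quoted basis mass (delivered sums recover each target inside rounding margins):
  SiO2: 233.8·0.9950 + 273.5·0.3258 = 321.7 kg (target 321.7 kg)
  Al2O3: 233.8·0.003000 + 271.1·0.6517 = 177.4 kg (target 177.4 kg)
  B2O3: 187.5·0.5664 = 106.2 kg (target 106.2 kg)
  ZrO2: 273.5·0.6732 = 184.1 kg (target 184.1 kg)
  TiO2: 20.62·0.9899 = 20.41 kg (target 20.41 kg)
  K2O: 279.5·0.6804 = 190.2 kg (target 190.2 kg)
Glass mass check: the batch minus its LOI: 1000 kg (targets for the oxides total 1000 kg; stated basis 1000 kg — any gap is answer rounding).
Total batch = Σ batch = 1266 kg; LOI loss = Σ batch·LOI = 266.0 kg; as yield: glass ÷ batch → 78.99%.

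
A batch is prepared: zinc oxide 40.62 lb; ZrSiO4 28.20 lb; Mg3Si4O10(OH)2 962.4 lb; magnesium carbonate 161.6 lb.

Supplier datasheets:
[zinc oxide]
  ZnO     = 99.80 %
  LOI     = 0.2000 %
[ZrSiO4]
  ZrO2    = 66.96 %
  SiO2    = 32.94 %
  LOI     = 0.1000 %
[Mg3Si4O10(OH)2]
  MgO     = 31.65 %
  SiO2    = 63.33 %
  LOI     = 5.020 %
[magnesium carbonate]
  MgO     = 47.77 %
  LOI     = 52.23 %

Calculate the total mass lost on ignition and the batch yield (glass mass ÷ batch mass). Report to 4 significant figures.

LOI loss = 132.8 lb; glass = 1060 lb; yield = 88.86%

Every computation carries full float precision through every step — working values are shown (rounded to four significant figures) in the working — a single rounding completes each reported figure. All derived quantities are rebuilt using the weight values at 1060 lb of glass in full precision (the yield, the totals, net glass mass, the four compositions, ignition loss), as set out in either problem or answer.
Loss on ignition, line by line:
  zinc oxide: 40.62 × 0.002000 = 0.08124 lb
  ZrSiO4: 28.20 × 0.001000 = 0.02820 lb
  Mg3Si4O10(OH)2: 962.4 × 0.05020 = 48.31 lb
  magnesium carbonate: 161.6 × 0.5223 = 84.40 lb
Total LOI = 132.8 lb
Glass = batch − LOI = 1193 − 132.8 = 1060 lb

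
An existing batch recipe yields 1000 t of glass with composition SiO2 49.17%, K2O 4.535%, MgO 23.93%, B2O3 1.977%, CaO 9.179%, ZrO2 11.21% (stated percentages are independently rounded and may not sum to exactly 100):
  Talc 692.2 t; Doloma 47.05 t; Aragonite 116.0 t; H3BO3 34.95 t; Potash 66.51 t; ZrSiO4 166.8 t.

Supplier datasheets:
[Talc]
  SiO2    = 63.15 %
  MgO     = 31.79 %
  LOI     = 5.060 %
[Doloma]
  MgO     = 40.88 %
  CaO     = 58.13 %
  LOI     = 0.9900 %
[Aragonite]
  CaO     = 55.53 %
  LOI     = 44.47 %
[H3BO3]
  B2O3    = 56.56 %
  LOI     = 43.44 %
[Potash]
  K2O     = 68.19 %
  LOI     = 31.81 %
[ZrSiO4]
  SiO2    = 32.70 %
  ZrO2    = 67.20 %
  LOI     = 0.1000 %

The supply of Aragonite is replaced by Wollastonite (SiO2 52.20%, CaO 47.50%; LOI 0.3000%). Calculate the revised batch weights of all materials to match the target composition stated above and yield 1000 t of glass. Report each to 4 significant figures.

Mid-chain values appear (rounded to four significant figures) when written out; all internal work runs at exact precision all the way through. Each reported figure takes exactly one rounding; all derived quantities are rebuilt starting from the weights per 1000 t of glass at exact precision (totals, the yield, ignition loss, net glass mass, six oxide percentages), exactly as shown in question or answer.
The oxide mass targets at 1000 t glass:
  SiO2: 49.17% × 1000 = 491.7 t
  K2O: 4.535% × 1000 = 45.35 t
  MgO: 23.93% × 1000 = 239.3 t
  B2O3: 1.977% × 1000 = 19.77 t
  CaO: 9.179% × 1000 = 91.79 t
  ZrO2: 11.21% × 1000 = 112.1 t
Sums-versus-targets review from the weights as reported, on the stated basis (delivered sums recover each target once rounding is allowed for):
  SiO2: 629.5·0.6315 + 75.93·0.5220 + 166.8·0.3270 = 491.7 t (target 491.7 t)
  K2O: 66.51·0.6819 = 45.35 t (target 45.35 t)
  MgO: 629.5·0.3179 + 95.86·0.4088 = 239.3 t (target 239.3 t)
  B2O3: 34.95·0.5656 = 19.77 t (target 19.77 t)
  CaO: 95.86·0.5813 + 75.93·0.4750 = 91.79 t (target 91.79 t)
  ZrO2: 166.8·0.6720 = 112.1 t (target 112.1 t)
Auditing the glass mass value: Σ batch − LOI loss = 1000 t (oxide target masses add up to 1000 t; stated basis 1000 t — any gap is answer rounding).
Summing the batch: Σ batch = 1070 t; Σ batch·LOI gives LOI loss = 69.54 t; yield: glass divided by total = 93.50%.

Revised batch per 1000 t glass:
  Talc: 629.5 t
  Doloma: 95.86 t
  Wollastonite: 75.93 t
  H3BO3: 34.95 t
  Potash: 66.51 t
  ZrSiO4: 166.8 t
Total batch = 1070 t; LOI loss = 69.54 t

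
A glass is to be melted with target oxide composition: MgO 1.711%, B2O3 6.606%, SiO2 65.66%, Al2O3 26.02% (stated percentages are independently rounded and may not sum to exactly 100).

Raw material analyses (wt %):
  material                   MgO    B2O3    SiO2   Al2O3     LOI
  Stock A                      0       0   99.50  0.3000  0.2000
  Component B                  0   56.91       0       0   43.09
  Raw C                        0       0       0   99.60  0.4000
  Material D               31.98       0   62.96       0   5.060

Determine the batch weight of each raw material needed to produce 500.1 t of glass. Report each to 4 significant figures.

Batch per 500.1 t glass:
  Stock A: 313.1 t
  Component B: 58.05 t
  Raw C: 129.7 t
  Material D: 26.76 t
Total batch = 527.6 t; LOI loss = 27.51 t; yield = 94.79%

Every computation carries full precision in all steps; the intermediate values are shown (rounded to four significant digits) between the steps — every reported number is rounded a single time; all derived quantities, which include ignition loss, the four compositions, the totals, net glass mass, yield, are re-derived at full precision, exactly as printed in the problem or the answer, using the weight values on 500.1 t of glass.
Oxide mass targets, per 500.1 t glass:
  MgO: 1.711% × 500.1 = 8.557 t
  B2O3: 6.606% × 500.1 = 33.04 t
  SiO2: 65.66% × 500.1 = 328.4 t
  Al2O3: 26.02% × 500.1 = 130.1 t
Sums-versus-targets review with the batch weights as given, for the quoted basis mass (summed amounts equal target values up to rounding of the answer):
  MgO: 26.76·0.3198 = 8.558 t (target 8.557 t)
  B2O3: 58.05·0.5691 = 33.04 t (target 33.04 t)
  SiO2: 313.1·0.9950 + 26.76·0.6296 = 328.4 t (target 328.4 t)
  Al2O3: 313.1·0.003000 + 129.7·0.9960 = 130.1 t (target 130.1 t)
Glass-mass bookkeeping: the batch minus its LOI: 500.1 t (the targets, summed, come to 500.1 t; versus the stated basis of 500.1 t — differing by rounding only).
Adding the batch up: Σ batch = 527.6 t; Σ batch·LOI gives LOI loss = 27.51 t; yield = glass ÷ total batch = 94.79%.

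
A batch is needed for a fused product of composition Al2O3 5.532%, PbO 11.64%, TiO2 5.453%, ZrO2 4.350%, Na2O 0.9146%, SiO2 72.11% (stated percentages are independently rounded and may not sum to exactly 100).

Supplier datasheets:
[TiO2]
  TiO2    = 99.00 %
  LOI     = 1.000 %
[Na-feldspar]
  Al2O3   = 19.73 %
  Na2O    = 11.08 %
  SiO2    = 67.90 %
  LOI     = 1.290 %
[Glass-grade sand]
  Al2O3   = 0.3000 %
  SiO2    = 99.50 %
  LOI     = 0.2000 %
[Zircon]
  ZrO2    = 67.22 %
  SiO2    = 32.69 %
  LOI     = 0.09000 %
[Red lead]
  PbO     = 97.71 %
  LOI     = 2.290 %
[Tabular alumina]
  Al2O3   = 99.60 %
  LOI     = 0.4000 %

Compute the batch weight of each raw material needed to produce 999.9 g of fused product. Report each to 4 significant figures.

Working values are displayed (rounded to four significant digits) at each printed step. The working math maintains full float precision all the way through; a single rounding produces every reported value; derived quantities (LOI, glass mass, totals, the yield, six oxide percentages) are computed in full precision from the batch weights for 999.9 g of glass, precisely as stated by either problem or answer.
Oxide-by-oxide targets in 999.9 g fused product:
  Al2O3: 5.532% × 999.9 = 55.31 g
  PbO: 11.64% × 999.9 = 116.4 g
  TiO2: 5.453% × 999.9 = 54.52 g
  ZrO2: 4.350% × 999.9 = 43.50 g
  Na2O: 0.9146% × 999.9 = 9.145 g
  SiO2: 72.11% × 999.9 = 721.0 g
Mass-balance tally per oxide from the weights as reported, per the basis as stated (target by target, the sums agree exact up to rounding of places):
  Al2O3: 82.54·0.1973 + 647.1·0.003000 + 37.24·0.9960 = 55.32 g (target 55.31 g)
  PbO: 119.1·0.9771 = 116.4 g (target 116.4 g)
  TiO2: 55.08·0.9900 = 54.53 g (target 54.52 g)
  ZrO2: 64.71·0.6722 = 43.50 g (target 43.50 g)
  Na2O: 82.54·0.1108 = 9.145 g (target 9.145 g)
  SiO2: 82.54·0.6790 + 647.1·0.9950 + 64.71·0.3269 = 721.1 g (target 721.0 g)
Glass mass check: net batch after ignition = 999.9 g (oxide target masses add up to 999.9 g; against the stated basis, 999.9 g — a pure rounding effect).
Whole-batch sum: Σ batch = 1006 g; the LOI term Σ batch·LOI equals 5.844 g; yield = glass ÷ total batch = 99.42%.

Batch per 999.9 g fused product:
  TiO2: 55.08 g
  Na-feldspar: 82.54 g
  Glass-grade sand: 647.1 g
  Zircon: 64.71 g
  Red lead: 119.1 g
  Tabular alumina: 37.24 g
Total batch = 1006 g; LOI loss = 5.844 g; yield = 99.42%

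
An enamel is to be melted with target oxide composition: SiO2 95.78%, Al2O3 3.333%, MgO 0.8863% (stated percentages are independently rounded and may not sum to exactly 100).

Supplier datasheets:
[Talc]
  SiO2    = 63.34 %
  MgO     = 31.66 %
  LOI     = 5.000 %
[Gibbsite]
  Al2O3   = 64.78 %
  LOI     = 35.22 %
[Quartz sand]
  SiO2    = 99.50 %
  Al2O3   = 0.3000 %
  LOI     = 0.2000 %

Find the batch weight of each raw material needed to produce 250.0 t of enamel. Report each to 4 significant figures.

Intermediates are displayed rounded to four significant figures when written out — every computation keeps full precision at each step — every reported number takes exactly one rounding. The derived quantities are rebuilt starting from the weights per 250.0 t of glass at full float precision (the totals, net glass mass, three oxide percentages, yield, LOI) precisely as stated by problem or answer.
Target oxide masses per 250.0 t enamel:
  SiO2: 95.78% × 250.0 = 239.4 t
  Al2O3: 3.333% × 250.0 = 8.332 t
  MgO: 0.8863% × 250.0 = 2.216 t
Balance tally, oxide-wise, with the batch weights as given, per the basis as stated (delivered sums recover each target given rounding of the digits):
  SiO2: 6.999·0.6334 + 236.2·0.9950 = 239.5 t (target 239.4 t)
  Al2O3: 11.77·0.6478 + 236.2·0.003000 = 8.333 t (target 8.332 t)
  MgO: 6.999·0.3166 = 2.216 t (target 2.216 t)
Glass-mass bookkeeping: Σ batch − LOI loss = 250.0 t (the Σ of target masses is 250.0 t; with the basis standing at 250.0 t — differing by rounding only).
Adding the batch up: Σ batch = 255.0 t; ignition loss, Σ(batch × LOI) = 4.968 t; glass ÷ batch gives a yield of 98.05%.

Batch per 250.0 t enamel:
  Talc: 6.999 t
  Gibbsite: 11.77 t
  Quartz sand: 236.2 t
Total batch = 255.0 t; LOI loss = 4.968 t; yield = 98.05%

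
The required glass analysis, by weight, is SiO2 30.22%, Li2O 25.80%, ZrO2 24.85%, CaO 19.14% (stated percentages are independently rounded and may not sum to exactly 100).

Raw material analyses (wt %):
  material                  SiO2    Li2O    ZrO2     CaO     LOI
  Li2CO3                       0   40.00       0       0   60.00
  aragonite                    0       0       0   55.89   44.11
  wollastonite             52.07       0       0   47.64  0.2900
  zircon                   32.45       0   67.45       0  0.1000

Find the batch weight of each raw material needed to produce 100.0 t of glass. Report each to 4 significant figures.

All arithmetic runs at full precision from start to finish; in-progress results appear rounded to four significant digits between the steps — each reported result receives exactly one rounding. All derived quantities (glass mass, ignition loss, four oxide percentages, totals, yield) are rebuilt from the batch weights on 100.0 t of glass in full float precision, exactly as shown in problem or answer.
Oxide-by-oxide targets in 100.0 t glass:
  SiO2: 30.22% × 100.0 = 30.22 t
  Li2O: 25.80% × 100.0 = 25.80 t
  ZrO2: 24.85% × 100.0 = 24.85 t
  CaO: 19.14% × 100.0 = 19.14 t
Balance tally, oxide-wise, working from each reported weight, versus the basis set out (sums match the target masses inside rounding margins):
  SiO2: 35.08·0.5207 + 36.84·0.3245 = 30.22 t (target 30.22 t)
  Li2O: 64.50·0.4000 = 25.80 t (target 25.80 t)
  ZrO2: 36.84·0.6745 = 24.85 t (target 24.85 t)
  CaO: 4.346·0.5589 + 35.08·0.4764 = 19.14 t (target 19.14 t)
Consistency of the glass mass: total charge less LOI = 100.0 t (summing oxide targets gives 100.0 t; versus the stated basis of 100.0 t — any gap is answer rounding).
Adding the batch up: Σ batch = 140.8 t; LOI loss = Σ batch·LOI = 40.76 t; the yield ratio, glass ÷ batch: 71.05%.

Batch per 100.0 t glass:
  Li2CO3: 64.50 t
  aragonite: 4.346 t
  wollastonite: 35.08 t
  zircon: 36.84 t
Total batch = 140.8 t; LOI loss = 40.76 t; yield = 71.05%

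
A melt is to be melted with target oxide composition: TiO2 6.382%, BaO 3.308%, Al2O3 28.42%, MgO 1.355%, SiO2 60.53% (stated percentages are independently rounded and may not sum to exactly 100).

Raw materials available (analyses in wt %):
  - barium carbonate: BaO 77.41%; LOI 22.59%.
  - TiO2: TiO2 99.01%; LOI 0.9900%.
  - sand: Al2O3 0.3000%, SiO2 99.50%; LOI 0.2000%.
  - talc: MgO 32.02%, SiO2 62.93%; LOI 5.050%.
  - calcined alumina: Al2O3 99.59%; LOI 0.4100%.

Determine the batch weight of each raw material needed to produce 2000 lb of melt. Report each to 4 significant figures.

Every computation maintains full float precision at each step; the intermediate values are shown, rounded to four significant figures, in the printout. Exactly one rounding goes into every reported number; all derived quantities, which include the yield, the totals, ignition loss, net glass mass, the five compositions, are re-derived in full precision, exactly as printed in the problem or the answer, from the weighed amounts on 2000 lb of glass.
Target masses of each oxide per 2000 lb melt:
  TiO2: 6.382% × 2000 = 127.6 lb
  BaO: 3.308% × 2000 = 66.16 lb
  Al2O3: 28.42% × 2000 = 568.4 lb
  MgO: 1.355% × 2000 = 27.10 lb
  SiO2: 60.53% × 2000 = 1211 lb
Checking each oxide sum from the weights as reported, for the quoted basis mass (sums match the target masses up to rounding of the answer):
  TiO2: 128.9·0.9901 = 127.6 lb (target 127.6 lb)
  BaO: 85.47·0.7741 = 66.16 lb (target 66.16 lb)
  Al2O3: 1163·0.003000 + 567.2·0.9959 = 568.4 lb (target 568.4 lb)
  MgO: 84.63·0.3202 = 27.10 lb (target 27.10 lb)
  SiO2: 1163·0.9950 + 84.63·0.6293 = 1210 lb (target 1211 lb)
The glass-mass cross-check: the batch minus its LOI: 2000 lb (per-oxide target masses sum to 2000 lb; basis as stated: 2000 lb — rounding explains the deltas).
Whole-batch sum: Σ batch = 2029 lb; ignition loss, Σ(batch × LOI) = 29.51 lb; glass ÷ batch gives a yield of 98.55%.

Batch per 2000 lb melt:
  barium carbonate: 85.47 lb
  TiO2: 128.9 lb
  sand: 1163 lb
  talc: 84.63 lb
  calcined alumina: 567.2 lb
Total batch = 2029 lb; LOI loss = 29.51 lb; yield = 98.55%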